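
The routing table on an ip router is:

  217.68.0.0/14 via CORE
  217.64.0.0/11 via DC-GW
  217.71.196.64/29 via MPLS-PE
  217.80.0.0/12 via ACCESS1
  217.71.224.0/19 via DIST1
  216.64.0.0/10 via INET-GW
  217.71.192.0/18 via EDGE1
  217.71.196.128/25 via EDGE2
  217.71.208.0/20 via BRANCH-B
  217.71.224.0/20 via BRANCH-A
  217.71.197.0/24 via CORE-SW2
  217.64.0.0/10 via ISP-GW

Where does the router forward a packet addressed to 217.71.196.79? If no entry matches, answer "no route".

EDGE1

Routes whose prefix contains 217.71.196.79:
  217.64.0.0/10 (217.64.0.0 - 217.127.255.255) -> ISP-GW
  217.64.0.0/11 (217.64.0.0 - 217.95.255.255) -> DC-GW
  217.68.0.0/14 (217.68.0.0 - 217.71.255.255) -> CORE
  217.71.192.0/18 (217.71.192.0 - 217.71.255.255) -> EDGE1
More-specific entries that do NOT match:
  217.71.196.64/29 (217.71.196.64 - 217.71.196.71) does not contain 217.71.196.79
  217.71.196.128/25 (217.71.196.128 - 217.71.196.255) does not contain 217.71.196.79
  217.71.197.0/24 (217.71.197.0 - 217.71.197.255) does not contain 217.71.196.79
  217.71.208.0/20 (217.71.208.0 - 217.71.223.255) does not contain 217.71.196.79
  217.71.224.0/20 (217.71.224.0 - 217.71.239.255) does not contain 217.71.196.79
  217.71.224.0/19 (217.71.224.0 - 217.71.255.255) does not contain 217.71.196.79
Longest matching prefix is /18 -> next hop EDGE1.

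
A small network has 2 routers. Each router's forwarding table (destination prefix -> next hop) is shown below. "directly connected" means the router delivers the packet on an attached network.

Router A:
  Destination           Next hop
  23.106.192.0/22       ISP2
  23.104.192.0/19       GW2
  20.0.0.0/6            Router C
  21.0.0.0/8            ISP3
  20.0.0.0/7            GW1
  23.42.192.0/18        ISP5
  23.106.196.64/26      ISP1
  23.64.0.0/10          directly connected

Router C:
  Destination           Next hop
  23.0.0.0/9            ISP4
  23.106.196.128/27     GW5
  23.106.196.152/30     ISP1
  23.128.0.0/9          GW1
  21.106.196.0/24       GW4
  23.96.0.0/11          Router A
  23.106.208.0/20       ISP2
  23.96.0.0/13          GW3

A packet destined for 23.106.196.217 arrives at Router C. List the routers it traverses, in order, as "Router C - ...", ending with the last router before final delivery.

At Router C: longest match for 23.106.196.217 is 23.96.0.0/11 -> Router A
At Router A: longest match for 23.106.196.217 is 23.64.0.0/10 -> directly connected

Router C - Router A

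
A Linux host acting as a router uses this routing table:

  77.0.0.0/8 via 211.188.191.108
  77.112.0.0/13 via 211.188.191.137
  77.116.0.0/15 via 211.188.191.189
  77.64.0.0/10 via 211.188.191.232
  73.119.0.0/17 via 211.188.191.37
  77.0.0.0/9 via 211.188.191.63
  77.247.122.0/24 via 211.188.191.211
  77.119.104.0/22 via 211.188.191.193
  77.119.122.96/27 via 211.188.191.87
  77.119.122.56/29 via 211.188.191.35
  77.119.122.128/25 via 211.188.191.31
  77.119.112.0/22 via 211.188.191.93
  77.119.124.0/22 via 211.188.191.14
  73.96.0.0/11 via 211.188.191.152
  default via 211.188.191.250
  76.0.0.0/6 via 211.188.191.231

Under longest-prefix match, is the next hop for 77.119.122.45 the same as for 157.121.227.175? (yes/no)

77.119.122.45: longest match 77.112.0.0/13 -> 211.188.191.137
157.121.227.175: longest match 0.0.0.0/0 -> 211.188.191.250

no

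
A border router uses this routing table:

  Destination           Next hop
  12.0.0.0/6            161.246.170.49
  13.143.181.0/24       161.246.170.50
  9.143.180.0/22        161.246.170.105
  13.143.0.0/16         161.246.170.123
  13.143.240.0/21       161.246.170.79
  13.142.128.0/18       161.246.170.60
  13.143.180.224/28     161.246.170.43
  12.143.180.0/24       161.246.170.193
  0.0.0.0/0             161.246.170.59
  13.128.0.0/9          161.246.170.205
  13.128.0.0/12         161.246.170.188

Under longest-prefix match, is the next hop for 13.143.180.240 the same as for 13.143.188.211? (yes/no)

yes

13.143.180.240: longest match 13.143.0.0/16 -> 161.246.170.123
13.143.188.211: longest match 13.143.0.0/16 -> 161.246.170.123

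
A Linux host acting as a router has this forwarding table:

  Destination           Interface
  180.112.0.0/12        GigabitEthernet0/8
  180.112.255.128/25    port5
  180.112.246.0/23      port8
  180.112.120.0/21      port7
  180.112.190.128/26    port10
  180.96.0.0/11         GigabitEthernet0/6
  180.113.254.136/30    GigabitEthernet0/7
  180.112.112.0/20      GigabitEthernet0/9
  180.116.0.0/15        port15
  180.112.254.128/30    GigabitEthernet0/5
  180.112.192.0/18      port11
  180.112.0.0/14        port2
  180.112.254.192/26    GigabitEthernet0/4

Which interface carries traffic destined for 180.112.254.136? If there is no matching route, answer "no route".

Routes whose prefix contains 180.112.254.136:
  180.96.0.0/11 (180.96.0.0 - 180.127.255.255) -> GigabitEthernet0/6
  180.112.0.0/12 (180.112.0.0 - 180.127.255.255) -> GigabitEthernet0/8
  180.112.0.0/14 (180.112.0.0 - 180.115.255.255) -> port2
  180.112.192.0/18 (180.112.192.0 - 180.112.255.255) -> port11
More-specific entries that do NOT match:
  180.113.254.136/30 (180.113.254.136 - 180.113.254.139) does not contain 180.112.254.136
  180.112.254.128/30 (180.112.254.128 - 180.112.254.131) does not contain 180.112.254.136
  180.112.190.128/26 (180.112.190.128 - 180.112.190.191) does not contain 180.112.254.136
  180.112.254.192/26 (180.112.254.192 - 180.112.254.255) does not contain 180.112.254.136
  180.112.255.128/25 (180.112.255.128 - 180.112.255.255) does not contain 180.112.254.136
  180.112.246.0/23 (180.112.246.0 - 180.112.247.255) does not contain 180.112.254.136
  180.112.120.0/21 (180.112.120.0 - 180.112.127.255) does not contain 180.112.254.136
  180.112.112.0/20 (180.112.112.0 - 180.112.127.255) does not contain 180.112.254.136
Longest matching prefix is /18 -> interface port11.

port11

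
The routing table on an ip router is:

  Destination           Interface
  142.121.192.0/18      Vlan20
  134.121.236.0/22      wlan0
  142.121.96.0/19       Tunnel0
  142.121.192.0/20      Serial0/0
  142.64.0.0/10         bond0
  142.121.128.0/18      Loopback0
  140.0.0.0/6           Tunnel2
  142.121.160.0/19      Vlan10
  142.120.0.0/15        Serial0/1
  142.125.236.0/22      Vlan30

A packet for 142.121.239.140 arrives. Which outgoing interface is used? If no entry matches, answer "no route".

Vlan20

Routes whose prefix contains 142.121.239.140:
  140.0.0.0/6 (140.0.0.0 - 143.255.255.255) -> Tunnel2
  142.64.0.0/10 (142.64.0.0 - 142.127.255.255) -> bond0
  142.120.0.0/15 (142.120.0.0 - 142.121.255.255) -> Serial0/1
  142.121.192.0/18 (142.121.192.0 - 142.121.255.255) -> Vlan20
More-specific entries that do NOT match:
  134.121.236.0/22 (134.121.236.0 - 134.121.239.255) does not contain 142.121.239.140
  142.125.236.0/22 (142.125.236.0 - 142.125.239.255) does not contain 142.121.239.140
  142.121.192.0/20 (142.121.192.0 - 142.121.207.255) does not contain 142.121.239.140
  142.121.96.0/19 (142.121.96.0 - 142.121.127.255) does not contain 142.121.239.140
  142.121.160.0/19 (142.121.160.0 - 142.121.191.255) does not contain 142.121.239.140
Longest matching prefix is /18 -> interface Vlan20.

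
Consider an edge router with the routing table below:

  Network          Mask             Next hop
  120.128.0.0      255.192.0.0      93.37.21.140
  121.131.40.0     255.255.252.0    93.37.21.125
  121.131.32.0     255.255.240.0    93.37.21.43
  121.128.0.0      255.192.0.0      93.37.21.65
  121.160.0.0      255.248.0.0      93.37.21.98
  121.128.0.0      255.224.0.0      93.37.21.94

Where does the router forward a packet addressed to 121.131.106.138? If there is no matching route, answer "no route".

93.37.21.94

Routes whose prefix contains 121.131.106.138:
  121.128.0.0/10 (121.128.0.0 - 121.191.255.255) -> 93.37.21.65
  121.128.0.0/11 (121.128.0.0 - 121.159.255.255) -> 93.37.21.94
More-specific entries that do NOT match:
  121.131.40.0/22 (121.131.40.0 - 121.131.43.255) does not contain 121.131.106.138
  121.131.32.0/20 (121.131.32.0 - 121.131.47.255) does not contain 121.131.106.138
  121.160.0.0/13 (121.160.0.0 - 121.167.255.255) does not contain 121.131.106.138
Longest matching prefix is /11 -> next hop 93.37.21.94.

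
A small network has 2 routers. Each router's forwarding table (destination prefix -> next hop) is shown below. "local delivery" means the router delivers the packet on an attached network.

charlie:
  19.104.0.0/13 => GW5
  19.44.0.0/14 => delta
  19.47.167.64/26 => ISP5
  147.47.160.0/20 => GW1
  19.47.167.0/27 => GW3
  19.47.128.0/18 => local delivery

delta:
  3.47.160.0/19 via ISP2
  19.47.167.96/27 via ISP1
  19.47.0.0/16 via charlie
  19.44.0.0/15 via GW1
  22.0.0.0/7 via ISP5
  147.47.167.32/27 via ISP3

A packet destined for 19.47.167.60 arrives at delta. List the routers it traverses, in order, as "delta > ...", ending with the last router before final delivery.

At delta: longest match for 19.47.167.60 is 19.47.0.0/16 -> charlie
At charlie: longest match for 19.47.167.60 is 19.47.128.0/18 -> local delivery

delta > charlie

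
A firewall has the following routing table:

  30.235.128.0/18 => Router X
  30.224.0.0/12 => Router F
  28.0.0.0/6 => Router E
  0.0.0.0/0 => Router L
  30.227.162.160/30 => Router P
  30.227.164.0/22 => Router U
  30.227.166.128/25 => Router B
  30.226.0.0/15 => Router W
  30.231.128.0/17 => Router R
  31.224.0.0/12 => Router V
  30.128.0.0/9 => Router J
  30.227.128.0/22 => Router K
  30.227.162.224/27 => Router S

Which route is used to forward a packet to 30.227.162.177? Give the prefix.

Entries matching 30.227.162.177:
  0.0.0.0/0 (default, matches everything)
  28.0.0.0/6 (28.0.0.0 - 31.255.255.255)
  30.128.0.0/9 (30.128.0.0 - 30.255.255.255)
  30.224.0.0/12 (30.224.0.0 - 30.239.255.255)
  30.226.0.0/15 (30.226.0.0 - 30.227.255.255)
Most specific is 30.226.0.0/15.

30.226.0.0/15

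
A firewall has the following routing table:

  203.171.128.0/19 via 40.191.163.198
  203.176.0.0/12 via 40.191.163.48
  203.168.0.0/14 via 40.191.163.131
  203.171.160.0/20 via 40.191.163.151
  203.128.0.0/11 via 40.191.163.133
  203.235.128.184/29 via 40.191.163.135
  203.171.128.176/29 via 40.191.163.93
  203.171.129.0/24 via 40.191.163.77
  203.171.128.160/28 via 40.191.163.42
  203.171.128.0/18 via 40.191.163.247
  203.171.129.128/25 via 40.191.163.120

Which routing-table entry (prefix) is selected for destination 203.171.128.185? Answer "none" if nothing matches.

203.171.128.0/19

Entries matching 203.171.128.185:
  203.168.0.0/14 (203.168.0.0 - 203.171.255.255)
  203.171.128.0/18 (203.171.128.0 - 203.171.191.255)
  203.171.128.0/19 (203.171.128.0 - 203.171.159.255)
Most specific is 203.171.128.0/19.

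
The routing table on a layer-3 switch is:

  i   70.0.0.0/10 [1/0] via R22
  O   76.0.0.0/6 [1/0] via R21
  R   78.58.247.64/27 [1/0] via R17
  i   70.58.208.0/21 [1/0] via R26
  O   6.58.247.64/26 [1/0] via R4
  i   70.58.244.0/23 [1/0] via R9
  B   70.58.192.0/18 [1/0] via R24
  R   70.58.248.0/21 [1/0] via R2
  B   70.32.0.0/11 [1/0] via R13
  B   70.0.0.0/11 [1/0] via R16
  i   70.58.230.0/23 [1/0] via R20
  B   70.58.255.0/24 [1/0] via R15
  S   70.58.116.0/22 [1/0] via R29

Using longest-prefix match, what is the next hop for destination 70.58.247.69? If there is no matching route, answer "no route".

Routes whose prefix contains 70.58.247.69:
  70.0.0.0/10 (70.0.0.0 - 70.63.255.255) -> R22
  70.32.0.0/11 (70.32.0.0 - 70.63.255.255) -> R13
  70.58.192.0/18 (70.58.192.0 - 70.58.255.255) -> R24
More-specific entries that do NOT match:
  78.58.247.64/27 (78.58.247.64 - 78.58.247.95) does not contain 70.58.247.69
  6.58.247.64/26 (6.58.247.64 - 6.58.247.127) does not contain 70.58.247.69
  70.58.255.0/24 (70.58.255.0 - 70.58.255.255) does not contain 70.58.247.69
  70.58.244.0/23 (70.58.244.0 - 70.58.245.255) does not contain 70.58.247.69
  70.58.230.0/23 (70.58.230.0 - 70.58.231.255) does not contain 70.58.247.69
  70.58.116.0/22 (70.58.116.0 - 70.58.119.255) does not contain 70.58.247.69
  70.58.208.0/21 (70.58.208.0 - 70.58.215.255) does not contain 70.58.247.69
  70.58.248.0/21 (70.58.248.0 - 70.58.255.255) does not contain 70.58.247.69
Longest matching prefix is /18 -> next hop R24.

R24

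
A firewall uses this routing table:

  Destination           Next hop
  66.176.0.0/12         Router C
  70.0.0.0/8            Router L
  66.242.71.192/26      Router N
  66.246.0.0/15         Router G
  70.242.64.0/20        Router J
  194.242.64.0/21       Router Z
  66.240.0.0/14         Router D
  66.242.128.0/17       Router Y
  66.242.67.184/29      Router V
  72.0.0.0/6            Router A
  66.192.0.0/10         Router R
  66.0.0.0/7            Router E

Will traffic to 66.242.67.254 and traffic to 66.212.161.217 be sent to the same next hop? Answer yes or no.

66.242.67.254: longest match 66.240.0.0/14 -> Router D
66.212.161.217: longest match 66.192.0.0/10 -> Router R

no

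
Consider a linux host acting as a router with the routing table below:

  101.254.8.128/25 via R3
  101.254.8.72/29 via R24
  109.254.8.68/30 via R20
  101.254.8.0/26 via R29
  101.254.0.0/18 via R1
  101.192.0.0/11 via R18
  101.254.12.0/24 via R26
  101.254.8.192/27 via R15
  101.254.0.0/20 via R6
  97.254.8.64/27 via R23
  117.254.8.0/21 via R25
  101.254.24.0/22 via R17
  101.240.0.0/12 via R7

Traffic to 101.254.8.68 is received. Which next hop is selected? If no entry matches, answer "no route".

R6

Routes whose prefix contains 101.254.8.68:
  101.240.0.0/12 (101.240.0.0 - 101.255.255.255) -> R7
  101.254.0.0/18 (101.254.0.0 - 101.254.63.255) -> R1
  101.254.0.0/20 (101.254.0.0 - 101.254.15.255) -> R6
More-specific entries that do NOT match:
  109.254.8.68/30 (109.254.8.68 - 109.254.8.71) does not contain 101.254.8.68
  101.254.8.72/29 (101.254.8.72 - 101.254.8.79) does not contain 101.254.8.68
  101.254.8.192/27 (101.254.8.192 - 101.254.8.223) does not contain 101.254.8.68
  97.254.8.64/27 (97.254.8.64 - 97.254.8.95) does not contain 101.254.8.68
  101.254.8.0/26 (101.254.8.0 - 101.254.8.63) does not contain 101.254.8.68
  101.254.8.128/25 (101.254.8.128 - 101.254.8.255) does not contain 101.254.8.68
  101.254.12.0/24 (101.254.12.0 - 101.254.12.255) does not contain 101.254.8.68
  101.254.24.0/22 (101.254.24.0 - 101.254.27.255) does not contain 101.254.8.68
  117.254.8.0/21 (117.254.8.0 - 117.254.15.255) does not contain 101.254.8.68
Longest matching prefix is /20 -> next hop R6.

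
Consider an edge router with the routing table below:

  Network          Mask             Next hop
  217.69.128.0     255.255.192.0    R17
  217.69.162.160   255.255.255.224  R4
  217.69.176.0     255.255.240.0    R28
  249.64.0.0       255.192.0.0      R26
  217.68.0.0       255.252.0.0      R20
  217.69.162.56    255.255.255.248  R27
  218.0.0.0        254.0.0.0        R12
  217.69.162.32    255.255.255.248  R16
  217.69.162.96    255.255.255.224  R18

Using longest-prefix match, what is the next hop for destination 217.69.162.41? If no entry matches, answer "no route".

R17

Routes whose prefix contains 217.69.162.41:
  217.68.0.0/14 (217.68.0.0 - 217.71.255.255) -> R20
  217.69.128.0/18 (217.69.128.0 - 217.69.191.255) -> R17
More-specific entries that do NOT match:
  217.69.162.56/29 (217.69.162.56 - 217.69.162.63) does not contain 217.69.162.41
  217.69.162.32/29 (217.69.162.32 - 217.69.162.39) does not contain 217.69.162.41
  217.69.162.160/27 (217.69.162.160 - 217.69.162.191) does not contain 217.69.162.41
  217.69.162.96/27 (217.69.162.96 - 217.69.162.127) does not contain 217.69.162.41
  217.69.176.0/20 (217.69.176.0 - 217.69.191.255) does not contain 217.69.162.41
Longest matching prefix is /18 -> next hop R17.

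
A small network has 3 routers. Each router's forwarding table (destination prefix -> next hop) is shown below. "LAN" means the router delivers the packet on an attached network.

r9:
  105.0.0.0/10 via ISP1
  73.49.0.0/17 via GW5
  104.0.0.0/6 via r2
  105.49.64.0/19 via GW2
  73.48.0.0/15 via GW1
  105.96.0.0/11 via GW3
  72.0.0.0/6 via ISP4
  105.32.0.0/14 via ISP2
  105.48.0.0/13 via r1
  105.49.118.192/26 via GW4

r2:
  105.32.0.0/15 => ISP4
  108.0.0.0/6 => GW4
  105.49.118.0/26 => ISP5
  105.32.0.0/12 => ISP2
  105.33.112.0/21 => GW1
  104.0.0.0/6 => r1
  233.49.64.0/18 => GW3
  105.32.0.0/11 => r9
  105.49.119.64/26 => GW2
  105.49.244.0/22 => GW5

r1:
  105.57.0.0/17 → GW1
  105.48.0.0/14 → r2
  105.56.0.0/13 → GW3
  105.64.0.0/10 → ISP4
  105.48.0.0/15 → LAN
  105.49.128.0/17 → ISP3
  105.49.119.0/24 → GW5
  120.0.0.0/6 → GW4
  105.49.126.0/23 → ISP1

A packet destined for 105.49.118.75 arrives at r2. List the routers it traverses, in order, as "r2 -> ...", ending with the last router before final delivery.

At r2: longest match for 105.49.118.75 is 105.32.0.0/11 -> r9
At r9: longest match for 105.49.118.75 is 105.48.0.0/13 -> r1
At r1: longest match for 105.49.118.75 is 105.48.0.0/15 -> LAN

r2 -> r9 -> r1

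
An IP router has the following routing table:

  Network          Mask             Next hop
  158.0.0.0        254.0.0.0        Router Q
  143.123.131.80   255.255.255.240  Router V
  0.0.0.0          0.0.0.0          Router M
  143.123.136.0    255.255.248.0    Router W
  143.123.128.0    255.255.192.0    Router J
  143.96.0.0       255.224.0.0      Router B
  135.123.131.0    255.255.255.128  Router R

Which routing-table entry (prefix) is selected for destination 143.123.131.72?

Entries matching 143.123.131.72:
  0.0.0.0/0 (default, matches everything)
  143.96.0.0/11 (143.96.0.0 - 143.127.255.255)
  143.123.128.0/18 (143.123.128.0 - 143.123.191.255)
Most specific is 143.123.128.0/18.

143.123.128.0/18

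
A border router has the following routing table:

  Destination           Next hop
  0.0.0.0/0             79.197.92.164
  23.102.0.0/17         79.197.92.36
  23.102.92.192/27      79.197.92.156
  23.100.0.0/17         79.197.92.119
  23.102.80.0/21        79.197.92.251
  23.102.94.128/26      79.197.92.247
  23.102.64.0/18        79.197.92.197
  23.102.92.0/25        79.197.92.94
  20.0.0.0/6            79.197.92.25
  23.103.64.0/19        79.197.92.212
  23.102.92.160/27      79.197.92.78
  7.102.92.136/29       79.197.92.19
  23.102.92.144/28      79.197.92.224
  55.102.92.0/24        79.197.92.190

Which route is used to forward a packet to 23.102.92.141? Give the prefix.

23.102.64.0/18

Entries matching 23.102.92.141:
  0.0.0.0/0 (default, matches everything)
  20.0.0.0/6 (20.0.0.0 - 23.255.255.255)
  23.102.0.0/17 (23.102.0.0 - 23.102.127.255)
  23.102.64.0/18 (23.102.64.0 - 23.102.127.255)
Most specific is 23.102.64.0/18.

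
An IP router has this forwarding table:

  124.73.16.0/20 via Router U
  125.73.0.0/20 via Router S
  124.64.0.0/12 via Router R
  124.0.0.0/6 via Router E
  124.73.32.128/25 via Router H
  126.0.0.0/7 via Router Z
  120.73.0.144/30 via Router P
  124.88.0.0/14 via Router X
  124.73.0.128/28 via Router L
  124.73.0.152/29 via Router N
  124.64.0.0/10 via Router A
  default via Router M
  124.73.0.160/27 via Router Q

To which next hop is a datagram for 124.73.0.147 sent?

Router R

Routes whose prefix contains 124.73.0.147:
  0.0.0.0/0 (default, matches everything) -> Router M
  124.0.0.0/6 (124.0.0.0 - 127.255.255.255) -> Router E
  124.64.0.0/10 (124.64.0.0 - 124.127.255.255) -> Router A
  124.64.0.0/12 (124.64.0.0 - 124.79.255.255) -> Router R
More-specific entries that do NOT match:
  120.73.0.144/30 (120.73.0.144 - 120.73.0.147) does not contain 124.73.0.147
  124.73.0.152/29 (124.73.0.152 - 124.73.0.159) does not contain 124.73.0.147
  124.73.0.128/28 (124.73.0.128 - 124.73.0.143) does not contain 124.73.0.147
  124.73.0.160/27 (124.73.0.160 - 124.73.0.191) does not contain 124.73.0.147
  124.73.32.128/25 (124.73.32.128 - 124.73.32.255) does not contain 124.73.0.147
  124.73.16.0/20 (124.73.16.0 - 124.73.31.255) does not contain 124.73.0.147
  125.73.0.0/20 (125.73.0.0 - 125.73.15.255) does not contain 124.73.0.147
  124.88.0.0/14 (124.88.0.0 - 124.91.255.255) does not contain 124.73.0.147
Longest matching prefix is /12 -> next hop Router R.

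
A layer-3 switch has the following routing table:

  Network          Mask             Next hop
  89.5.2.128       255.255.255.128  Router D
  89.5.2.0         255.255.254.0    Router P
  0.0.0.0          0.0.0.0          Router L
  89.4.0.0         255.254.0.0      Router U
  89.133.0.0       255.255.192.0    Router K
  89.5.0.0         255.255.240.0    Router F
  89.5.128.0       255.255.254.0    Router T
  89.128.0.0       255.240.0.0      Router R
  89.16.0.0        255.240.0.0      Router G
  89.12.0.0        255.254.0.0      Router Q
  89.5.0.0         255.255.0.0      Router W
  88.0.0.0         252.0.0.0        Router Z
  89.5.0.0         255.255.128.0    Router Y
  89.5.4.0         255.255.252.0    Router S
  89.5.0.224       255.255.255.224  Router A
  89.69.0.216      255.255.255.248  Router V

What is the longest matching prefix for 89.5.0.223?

89.5.0.0/20

Entries matching 89.5.0.223:
  0.0.0.0/0 (default, matches everything)
  88.0.0.0/6 (88.0.0.0 - 91.255.255.255)
  89.4.0.0/15 (89.4.0.0 - 89.5.255.255)
  89.5.0.0/16 (89.5.0.0 - 89.5.255.255)
  89.5.0.0/17 (89.5.0.0 - 89.5.127.255)
  89.5.0.0/20 (89.5.0.0 - 89.5.15.255)
Most specific is 89.5.0.0/20.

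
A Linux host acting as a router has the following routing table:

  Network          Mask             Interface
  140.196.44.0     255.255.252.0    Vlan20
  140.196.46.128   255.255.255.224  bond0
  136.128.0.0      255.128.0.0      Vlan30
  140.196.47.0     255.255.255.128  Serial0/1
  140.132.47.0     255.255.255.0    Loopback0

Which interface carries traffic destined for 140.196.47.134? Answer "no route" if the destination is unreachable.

Vlan20

Routes whose prefix contains 140.196.47.134:
  140.196.44.0/22 (140.196.44.0 - 140.196.47.255) -> Vlan20
More-specific entries that do NOT match:
  140.196.46.128/27 (140.196.46.128 - 140.196.46.159) does not contain 140.196.47.134
  140.196.47.0/25 (140.196.47.0 - 140.196.47.127) does not contain 140.196.47.134
  140.132.47.0/24 (140.132.47.0 - 140.132.47.255) does not contain 140.196.47.134
Longest matching prefix is /22 -> interface Vlan20.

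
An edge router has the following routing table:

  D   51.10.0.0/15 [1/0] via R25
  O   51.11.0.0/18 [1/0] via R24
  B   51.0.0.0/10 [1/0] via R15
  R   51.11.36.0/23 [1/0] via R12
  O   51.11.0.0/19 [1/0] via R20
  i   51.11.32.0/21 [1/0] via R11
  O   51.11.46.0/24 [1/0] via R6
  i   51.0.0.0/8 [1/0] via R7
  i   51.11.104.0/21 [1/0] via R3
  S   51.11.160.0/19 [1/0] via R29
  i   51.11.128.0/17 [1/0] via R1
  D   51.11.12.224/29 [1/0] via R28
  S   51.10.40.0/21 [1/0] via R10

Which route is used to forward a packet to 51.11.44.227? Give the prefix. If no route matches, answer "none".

51.11.0.0/18

Entries matching 51.11.44.227:
  51.0.0.0/8 (51.0.0.0 - 51.255.255.255)
  51.0.0.0/10 (51.0.0.0 - 51.63.255.255)
  51.10.0.0/15 (51.10.0.0 - 51.11.255.255)
  51.11.0.0/18 (51.11.0.0 - 51.11.63.255)
Most specific is 51.11.0.0/18.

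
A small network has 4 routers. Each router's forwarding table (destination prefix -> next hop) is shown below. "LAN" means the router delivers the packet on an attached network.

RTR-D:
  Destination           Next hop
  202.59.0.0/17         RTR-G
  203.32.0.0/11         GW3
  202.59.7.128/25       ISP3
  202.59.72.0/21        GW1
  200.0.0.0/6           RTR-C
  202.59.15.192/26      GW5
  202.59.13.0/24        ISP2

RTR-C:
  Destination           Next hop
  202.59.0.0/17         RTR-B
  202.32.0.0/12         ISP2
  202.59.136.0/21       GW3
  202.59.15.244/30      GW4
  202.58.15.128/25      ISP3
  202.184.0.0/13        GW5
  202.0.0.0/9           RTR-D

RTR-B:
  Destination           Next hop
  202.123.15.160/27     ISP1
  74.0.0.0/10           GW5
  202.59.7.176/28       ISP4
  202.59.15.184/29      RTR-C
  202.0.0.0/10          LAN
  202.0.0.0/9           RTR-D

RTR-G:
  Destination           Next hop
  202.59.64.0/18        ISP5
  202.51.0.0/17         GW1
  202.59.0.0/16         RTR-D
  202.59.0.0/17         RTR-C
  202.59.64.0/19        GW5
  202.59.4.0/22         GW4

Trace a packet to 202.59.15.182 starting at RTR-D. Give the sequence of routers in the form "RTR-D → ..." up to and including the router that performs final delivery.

RTR-D → RTR-G → RTR-C → RTR-B

At RTR-D: longest match for 202.59.15.182 is 202.59.0.0/17 -> RTR-G
At RTR-G: longest match for 202.59.15.182 is 202.59.0.0/17 -> RTR-C
At RTR-C: longest match for 202.59.15.182 is 202.59.0.0/17 -> RTR-B
At RTR-B: longest match for 202.59.15.182 is 202.0.0.0/10 -> LAN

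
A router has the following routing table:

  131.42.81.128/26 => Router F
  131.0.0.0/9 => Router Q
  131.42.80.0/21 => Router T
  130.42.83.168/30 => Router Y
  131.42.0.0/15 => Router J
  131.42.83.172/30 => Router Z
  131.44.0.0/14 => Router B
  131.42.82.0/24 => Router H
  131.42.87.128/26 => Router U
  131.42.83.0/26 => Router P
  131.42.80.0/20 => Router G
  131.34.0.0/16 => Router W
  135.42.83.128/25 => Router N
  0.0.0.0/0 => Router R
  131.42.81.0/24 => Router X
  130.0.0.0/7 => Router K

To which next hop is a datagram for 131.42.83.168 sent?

Routes whose prefix contains 131.42.83.168:
  0.0.0.0/0 (default, matches everything) -> Router R
  130.0.0.0/7 (130.0.0.0 - 131.255.255.255) -> Router K
  131.0.0.0/9 (131.0.0.0 - 131.127.255.255) -> Router Q
  131.42.0.0/15 (131.42.0.0 - 131.43.255.255) -> Router J
  131.42.80.0/20 (131.42.80.0 - 131.42.95.255) -> Router G
  131.42.80.0/21 (131.42.80.0 - 131.42.87.255) -> Router T
More-specific entries that do NOT match:
  130.42.83.168/30 (130.42.83.168 - 130.42.83.171) does not contain 131.42.83.168
  131.42.83.172/30 (131.42.83.172 - 131.42.83.175) does not contain 131.42.83.168
  131.42.81.128/26 (131.42.81.128 - 131.42.81.191) does not contain 131.42.83.168
  131.42.87.128/26 (131.42.87.128 - 131.42.87.191) does not contain 131.42.83.168
  131.42.83.0/26 (131.42.83.0 - 131.42.83.63) does not contain 131.42.83.168
  135.42.83.128/25 (135.42.83.128 - 135.42.83.255) does not contain 131.42.83.168
  131.42.82.0/24 (131.42.82.0 - 131.42.82.255) does not contain 131.42.83.168
  131.42.81.0/24 (131.42.81.0 - 131.42.81.255) does not contain 131.42.83.168
Longest matching prefix is /21 -> next hop Router T.

Router T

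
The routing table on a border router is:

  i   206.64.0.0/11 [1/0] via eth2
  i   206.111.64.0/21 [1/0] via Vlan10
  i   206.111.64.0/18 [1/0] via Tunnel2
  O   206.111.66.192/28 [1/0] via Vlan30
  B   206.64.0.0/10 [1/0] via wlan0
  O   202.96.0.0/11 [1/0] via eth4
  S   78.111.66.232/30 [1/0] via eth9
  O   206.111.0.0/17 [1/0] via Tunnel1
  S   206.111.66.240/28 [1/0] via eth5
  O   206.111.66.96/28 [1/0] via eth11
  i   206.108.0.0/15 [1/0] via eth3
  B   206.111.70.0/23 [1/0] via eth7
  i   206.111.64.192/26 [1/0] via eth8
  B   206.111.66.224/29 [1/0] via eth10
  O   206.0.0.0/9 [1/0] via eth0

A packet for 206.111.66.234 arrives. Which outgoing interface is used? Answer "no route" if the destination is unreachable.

Vlan10

Routes whose prefix contains 206.111.66.234:
  206.0.0.0/9 (206.0.0.0 - 206.127.255.255) -> eth0
  206.64.0.0/10 (206.64.0.0 - 206.127.255.255) -> wlan0
  206.111.0.0/17 (206.111.0.0 - 206.111.127.255) -> Tunnel1
  206.111.64.0/18 (206.111.64.0 - 206.111.127.255) -> Tunnel2
  206.111.64.0/21 (206.111.64.0 - 206.111.71.255) -> Vlan10
More-specific entries that do NOT match:
  78.111.66.232/30 (78.111.66.232 - 78.111.66.235) does not contain 206.111.66.234
  206.111.66.224/29 (206.111.66.224 - 206.111.66.231) does not contain 206.111.66.234
  206.111.66.192/28 (206.111.66.192 - 206.111.66.207) does not contain 206.111.66.234
  206.111.66.240/28 (206.111.66.240 - 206.111.66.255) does not contain 206.111.66.234
  206.111.66.96/28 (206.111.66.96 - 206.111.66.111) does not contain 206.111.66.234
  206.111.64.192/26 (206.111.64.192 - 206.111.64.255) does not contain 206.111.66.234
  206.111.70.0/23 (206.111.70.0 - 206.111.71.255) does not contain 206.111.66.234
Longest matching prefix is /21 -> interface Vlan10.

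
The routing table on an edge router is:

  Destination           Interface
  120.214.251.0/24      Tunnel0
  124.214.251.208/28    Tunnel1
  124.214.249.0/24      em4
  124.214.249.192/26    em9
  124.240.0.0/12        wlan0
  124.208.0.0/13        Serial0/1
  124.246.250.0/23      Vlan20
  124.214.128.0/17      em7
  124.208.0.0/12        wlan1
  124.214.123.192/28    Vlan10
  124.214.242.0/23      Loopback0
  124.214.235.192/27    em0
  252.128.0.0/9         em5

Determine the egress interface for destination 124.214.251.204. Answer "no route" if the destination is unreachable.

em7

Routes whose prefix contains 124.214.251.204:
  124.208.0.0/12 (124.208.0.0 - 124.223.255.255) -> wlan1
  124.208.0.0/13 (124.208.0.0 - 124.215.255.255) -> Serial0/1
  124.214.128.0/17 (124.214.128.0 - 124.214.255.255) -> em7
More-specific entries that do NOT match:
  124.214.251.208/28 (124.214.251.208 - 124.214.251.223) does not contain 124.214.251.204
  124.214.123.192/28 (124.214.123.192 - 124.214.123.207) does not contain 124.214.251.204
  124.214.235.192/27 (124.214.235.192 - 124.214.235.223) does not contain 124.214.251.204
  124.214.249.192/26 (124.214.249.192 - 124.214.249.255) does not contain 124.214.251.204
  120.214.251.0/24 (120.214.251.0 - 120.214.251.255) does not contain 124.214.251.204
  124.214.249.0/24 (124.214.249.0 - 124.214.249.255) does not contain 124.214.251.204
  124.246.250.0/23 (124.246.250.0 - 124.246.251.255) does not contain 124.214.251.204
  124.214.242.0/23 (124.214.242.0 - 124.214.243.255) does not contain 124.214.251.204
Longest matching prefix is /17 -> interface em7.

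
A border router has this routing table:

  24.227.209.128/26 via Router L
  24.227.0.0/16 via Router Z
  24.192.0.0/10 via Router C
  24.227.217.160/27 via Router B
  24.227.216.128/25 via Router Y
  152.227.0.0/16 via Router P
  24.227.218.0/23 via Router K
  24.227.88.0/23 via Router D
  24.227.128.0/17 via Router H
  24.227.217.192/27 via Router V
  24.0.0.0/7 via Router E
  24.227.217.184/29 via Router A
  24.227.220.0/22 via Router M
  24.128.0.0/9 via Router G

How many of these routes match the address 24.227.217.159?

5

Prefixes containing 24.227.217.159:
  24.0.0.0/7 (24.0.0.0 - 25.255.255.255)
  24.128.0.0/9 (24.128.0.0 - 24.255.255.255)
  24.192.0.0/10 (24.192.0.0 - 24.255.255.255)
  24.227.0.0/16 (24.227.0.0 - 24.227.255.255)
  24.227.128.0/17 (24.227.128.0 - 24.227.255.255)
Total matching entries: 5.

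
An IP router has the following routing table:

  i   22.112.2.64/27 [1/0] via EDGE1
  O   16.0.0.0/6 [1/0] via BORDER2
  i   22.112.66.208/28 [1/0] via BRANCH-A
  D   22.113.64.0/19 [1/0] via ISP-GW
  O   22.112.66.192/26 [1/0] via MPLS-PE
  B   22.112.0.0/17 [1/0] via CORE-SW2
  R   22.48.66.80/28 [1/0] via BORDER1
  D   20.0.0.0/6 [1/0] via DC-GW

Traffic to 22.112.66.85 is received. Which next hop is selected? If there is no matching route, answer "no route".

Routes whose prefix contains 22.112.66.85:
  20.0.0.0/6 (20.0.0.0 - 23.255.255.255) -> DC-GW
  22.112.0.0/17 (22.112.0.0 - 22.112.127.255) -> CORE-SW2
More-specific entries that do NOT match:
  22.112.66.208/28 (22.112.66.208 - 22.112.66.223) does not contain 22.112.66.85
  22.48.66.80/28 (22.48.66.80 - 22.48.66.95) does not contain 22.112.66.85
  22.112.2.64/27 (22.112.2.64 - 22.112.2.95) does not contain 22.112.66.85
  22.112.66.192/26 (22.112.66.192 - 22.112.66.255) does not contain 22.112.66.85
  22.113.64.0/19 (22.113.64.0 - 22.113.95.255) does not contain 22.112.66.85
Longest matching prefix is /17 -> next hop CORE-SW2.

CORE-SW2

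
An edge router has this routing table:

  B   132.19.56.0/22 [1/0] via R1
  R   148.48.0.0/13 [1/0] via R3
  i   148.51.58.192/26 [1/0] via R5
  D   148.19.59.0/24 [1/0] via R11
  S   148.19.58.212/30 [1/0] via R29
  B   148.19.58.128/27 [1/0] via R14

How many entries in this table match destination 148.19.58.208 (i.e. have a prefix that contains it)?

0

No listed prefix contains 148.19.58.208.
Total matching entries: 0.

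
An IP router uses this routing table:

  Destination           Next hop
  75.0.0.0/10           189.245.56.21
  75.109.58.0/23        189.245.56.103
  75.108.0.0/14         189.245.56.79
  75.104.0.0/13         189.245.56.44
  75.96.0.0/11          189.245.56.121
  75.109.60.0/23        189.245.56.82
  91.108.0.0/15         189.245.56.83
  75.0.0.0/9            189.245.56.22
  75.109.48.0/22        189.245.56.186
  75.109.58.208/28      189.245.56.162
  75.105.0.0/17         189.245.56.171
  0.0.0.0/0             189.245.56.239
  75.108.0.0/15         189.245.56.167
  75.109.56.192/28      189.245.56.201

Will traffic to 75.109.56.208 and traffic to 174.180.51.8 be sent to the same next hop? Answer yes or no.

no

75.109.56.208: longest match 75.108.0.0/15 -> 189.245.56.167
174.180.51.8: longest match 0.0.0.0/0 -> 189.245.56.239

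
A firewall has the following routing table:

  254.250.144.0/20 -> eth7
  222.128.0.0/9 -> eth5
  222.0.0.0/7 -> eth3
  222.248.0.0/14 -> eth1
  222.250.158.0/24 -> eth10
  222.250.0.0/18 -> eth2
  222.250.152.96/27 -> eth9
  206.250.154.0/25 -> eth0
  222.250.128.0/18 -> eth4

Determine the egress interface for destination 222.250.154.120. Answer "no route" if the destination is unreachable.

eth4

Routes whose prefix contains 222.250.154.120:
  222.0.0.0/7 (222.0.0.0 - 223.255.255.255) -> eth3
  222.128.0.0/9 (222.128.0.0 - 222.255.255.255) -> eth5
  222.248.0.0/14 (222.248.0.0 - 222.251.255.255) -> eth1
  222.250.128.0/18 (222.250.128.0 - 222.250.191.255) -> eth4
More-specific entries that do NOT match:
  222.250.152.96/27 (222.250.152.96 - 222.250.152.127) does not contain 222.250.154.120
  206.250.154.0/25 (206.250.154.0 - 206.250.154.127) does not contain 222.250.154.120
  222.250.158.0/24 (222.250.158.0 - 222.250.158.255) does not contain 222.250.154.120
  254.250.144.0/20 (254.250.144.0 - 254.250.159.255) does not contain 222.250.154.120
Longest matching prefix is /18 -> interface eth4.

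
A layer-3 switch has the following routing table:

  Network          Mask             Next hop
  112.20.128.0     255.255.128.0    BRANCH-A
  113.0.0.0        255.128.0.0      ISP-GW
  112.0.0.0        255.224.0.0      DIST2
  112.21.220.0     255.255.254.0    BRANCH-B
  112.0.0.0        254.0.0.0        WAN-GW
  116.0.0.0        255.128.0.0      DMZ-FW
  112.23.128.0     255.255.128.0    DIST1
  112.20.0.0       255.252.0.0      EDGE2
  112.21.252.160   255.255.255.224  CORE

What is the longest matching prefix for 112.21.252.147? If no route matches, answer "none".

112.20.0.0/14

Entries matching 112.21.252.147:
  112.0.0.0/7 (112.0.0.0 - 113.255.255.255)
  112.0.0.0/11 (112.0.0.0 - 112.31.255.255)
  112.20.0.0/14 (112.20.0.0 - 112.23.255.255)
Most specific is 112.20.0.0/14.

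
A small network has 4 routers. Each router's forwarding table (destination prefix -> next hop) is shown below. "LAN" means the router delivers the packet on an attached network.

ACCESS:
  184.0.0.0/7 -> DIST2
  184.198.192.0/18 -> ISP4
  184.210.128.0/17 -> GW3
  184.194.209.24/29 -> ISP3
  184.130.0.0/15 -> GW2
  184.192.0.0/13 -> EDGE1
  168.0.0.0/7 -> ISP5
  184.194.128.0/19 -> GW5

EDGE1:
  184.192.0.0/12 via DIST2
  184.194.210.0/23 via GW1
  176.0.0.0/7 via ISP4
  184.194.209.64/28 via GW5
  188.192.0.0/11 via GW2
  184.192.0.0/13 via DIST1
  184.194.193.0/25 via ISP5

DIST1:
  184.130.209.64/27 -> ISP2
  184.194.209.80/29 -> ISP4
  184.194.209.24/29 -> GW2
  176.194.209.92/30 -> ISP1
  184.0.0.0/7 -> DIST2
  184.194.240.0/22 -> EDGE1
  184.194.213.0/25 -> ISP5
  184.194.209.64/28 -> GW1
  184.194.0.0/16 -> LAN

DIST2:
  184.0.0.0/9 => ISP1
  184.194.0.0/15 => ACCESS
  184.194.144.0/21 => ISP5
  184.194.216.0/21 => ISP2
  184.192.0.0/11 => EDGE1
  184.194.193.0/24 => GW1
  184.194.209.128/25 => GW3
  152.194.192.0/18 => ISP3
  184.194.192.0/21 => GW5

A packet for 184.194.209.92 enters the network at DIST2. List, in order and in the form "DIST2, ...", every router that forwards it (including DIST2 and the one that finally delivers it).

DIST2, ACCESS, EDGE1, DIST1

At DIST2: longest match for 184.194.209.92 is 184.194.0.0/15 -> ACCESS
At ACCESS: longest match for 184.194.209.92 is 184.192.0.0/13 -> EDGE1
At EDGE1: longest match for 184.194.209.92 is 184.192.0.0/13 -> DIST1
At DIST1: longest match for 184.194.209.92 is 184.194.0.0/16 -> LAN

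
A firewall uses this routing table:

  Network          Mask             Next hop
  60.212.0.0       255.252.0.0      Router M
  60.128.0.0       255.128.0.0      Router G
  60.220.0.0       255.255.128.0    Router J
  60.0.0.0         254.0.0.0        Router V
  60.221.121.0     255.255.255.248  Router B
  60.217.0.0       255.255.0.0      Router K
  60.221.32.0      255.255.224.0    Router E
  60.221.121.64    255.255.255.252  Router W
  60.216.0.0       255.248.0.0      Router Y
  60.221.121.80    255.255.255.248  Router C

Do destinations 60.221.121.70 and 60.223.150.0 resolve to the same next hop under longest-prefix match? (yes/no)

60.221.121.70: longest match 60.216.0.0/13 -> Router Y
60.223.150.0: longest match 60.216.0.0/13 -> Router Y

yes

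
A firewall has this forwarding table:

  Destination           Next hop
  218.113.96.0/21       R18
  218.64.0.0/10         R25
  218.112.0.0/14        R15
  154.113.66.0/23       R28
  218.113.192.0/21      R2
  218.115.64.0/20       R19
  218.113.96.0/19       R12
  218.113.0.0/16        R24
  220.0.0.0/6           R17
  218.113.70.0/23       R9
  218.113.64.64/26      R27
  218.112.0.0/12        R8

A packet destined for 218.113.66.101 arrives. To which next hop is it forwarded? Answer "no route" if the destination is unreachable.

R24

Routes whose prefix contains 218.113.66.101:
  218.64.0.0/10 (218.64.0.0 - 218.127.255.255) -> R25
  218.112.0.0/12 (218.112.0.0 - 218.127.255.255) -> R8
  218.112.0.0/14 (218.112.0.0 - 218.115.255.255) -> R15
  218.113.0.0/16 (218.113.0.0 - 218.113.255.255) -> R24
More-specific entries that do NOT match:
  218.113.64.64/26 (218.113.64.64 - 218.113.64.127) does not contain 218.113.66.101
  154.113.66.0/23 (154.113.66.0 - 154.113.67.255) does not contain 218.113.66.101
  218.113.70.0/23 (218.113.70.0 - 218.113.71.255) does not contain 218.113.66.101
  218.113.96.0/21 (218.113.96.0 - 218.113.103.255) does not contain 218.113.66.101
  218.113.192.0/21 (218.113.192.0 - 218.113.199.255) does not contain 218.113.66.101
  218.115.64.0/20 (218.115.64.0 - 218.115.79.255) does not contain 218.113.66.101
  218.113.96.0/19 (218.113.96.0 - 218.113.127.255) does not contain 218.113.66.101
Longest matching prefix is /16 -> next hop R24.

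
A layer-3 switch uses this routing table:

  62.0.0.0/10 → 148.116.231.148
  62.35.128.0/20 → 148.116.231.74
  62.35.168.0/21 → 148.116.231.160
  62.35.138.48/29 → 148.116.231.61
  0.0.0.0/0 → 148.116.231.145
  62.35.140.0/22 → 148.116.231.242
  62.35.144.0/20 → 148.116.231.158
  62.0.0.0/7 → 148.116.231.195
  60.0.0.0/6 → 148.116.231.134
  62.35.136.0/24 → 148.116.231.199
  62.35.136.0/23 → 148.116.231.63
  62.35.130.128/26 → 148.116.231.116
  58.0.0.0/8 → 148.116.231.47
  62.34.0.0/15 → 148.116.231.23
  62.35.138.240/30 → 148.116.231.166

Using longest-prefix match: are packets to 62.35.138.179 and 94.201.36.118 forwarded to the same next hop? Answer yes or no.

62.35.138.179: longest match 62.35.128.0/20 -> 148.116.231.74
94.201.36.118: longest match 0.0.0.0/0 -> 148.116.231.145

no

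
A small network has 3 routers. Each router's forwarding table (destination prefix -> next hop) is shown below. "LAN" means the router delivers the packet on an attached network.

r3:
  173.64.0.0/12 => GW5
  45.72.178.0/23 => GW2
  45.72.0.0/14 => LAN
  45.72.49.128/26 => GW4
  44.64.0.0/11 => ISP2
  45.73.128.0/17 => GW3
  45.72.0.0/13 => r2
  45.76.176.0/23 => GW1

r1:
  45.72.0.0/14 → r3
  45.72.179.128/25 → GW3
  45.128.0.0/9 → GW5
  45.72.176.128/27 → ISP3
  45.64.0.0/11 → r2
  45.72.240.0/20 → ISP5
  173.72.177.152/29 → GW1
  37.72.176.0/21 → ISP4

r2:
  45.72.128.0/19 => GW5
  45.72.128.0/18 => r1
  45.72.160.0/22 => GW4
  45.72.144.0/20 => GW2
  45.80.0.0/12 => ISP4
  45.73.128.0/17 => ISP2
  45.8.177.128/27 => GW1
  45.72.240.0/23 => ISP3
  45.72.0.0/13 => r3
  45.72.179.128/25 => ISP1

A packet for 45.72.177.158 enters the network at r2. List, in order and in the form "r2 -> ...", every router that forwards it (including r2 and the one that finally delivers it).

r2 -> r1 -> r3

At r2: longest match for 45.72.177.158 is 45.72.128.0/18 -> r1
At r1: longest match for 45.72.177.158 is 45.72.0.0/14 -> r3
At r3: longest match for 45.72.177.158 is 45.72.0.0/14 -> LAN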